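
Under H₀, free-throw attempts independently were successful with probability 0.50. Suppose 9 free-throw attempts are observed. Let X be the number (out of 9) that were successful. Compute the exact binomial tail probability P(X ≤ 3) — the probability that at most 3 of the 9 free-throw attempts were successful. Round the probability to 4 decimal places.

X is binomial with n = 9 and p = 0.50.
P(X ≤ 3) = C(9,0)·0.50^0·0.50^9 + C(9,1)·0.50^1·0.50^8 + C(9,2)·0.50^2·0.50^7 + C(9,3)·0.50^3·0.50^6.
= 0.001953 + 0.017578 + 0.070312 + 0.164062 = 0.2539.

P = 0.2539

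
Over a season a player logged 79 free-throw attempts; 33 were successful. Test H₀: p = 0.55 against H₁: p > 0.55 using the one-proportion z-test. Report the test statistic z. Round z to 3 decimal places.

z = -2.363

Sample proportion p̂ = 33/79 = 0.41772.
SE₀ = √(0.55·0.45/79) = 0.055972.
z = (0.41772 − 0.55)/0.055972 = -0.13228/0.055972 = -2.363.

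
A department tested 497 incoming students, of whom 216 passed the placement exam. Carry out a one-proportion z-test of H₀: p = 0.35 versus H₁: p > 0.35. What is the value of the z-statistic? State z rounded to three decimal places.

z = 3.955

With x = 216 successes in n = 497, p̂ = 0.43461.
Null standard error: √(0.35·0.65/497) = √0.000457746 = 0.021395.
Test statistic: z = 0.08461/0.021395 = 3.955.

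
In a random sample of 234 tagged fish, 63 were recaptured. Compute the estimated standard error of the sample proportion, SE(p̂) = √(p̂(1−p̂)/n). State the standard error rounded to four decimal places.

SE = 0.0290

Sample proportion p̂ = 63/234 = 0.26923.
p̂(1−p̂) = 0.26923·0.73077 = 0.196745.
Dividing by n and taking the root: √0.000840791 = 0.0290.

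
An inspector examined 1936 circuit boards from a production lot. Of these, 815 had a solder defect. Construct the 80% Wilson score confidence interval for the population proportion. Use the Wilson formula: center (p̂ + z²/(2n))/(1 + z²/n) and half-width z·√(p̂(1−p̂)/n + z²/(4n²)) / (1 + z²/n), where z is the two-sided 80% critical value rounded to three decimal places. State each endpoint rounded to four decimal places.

p̂ = 815/1936 = 0.42097; z = 1.282, so z² = 1.643524.
1 + z²/n = 1.000849.
Adjusted center: (0.42097 + z²/(2n))/1.000849 = 0.42104.
Radicand: p̂(1−p̂)/n + z²/(4n²) = 0.000125906 + 0.000000110 = 0.000126016.
Half-width = 1.282·√0.000126016/1.000849 = 0.01438.
So the interval runs from 0.4067 to 0.4354.

(0.4067, 0.4354)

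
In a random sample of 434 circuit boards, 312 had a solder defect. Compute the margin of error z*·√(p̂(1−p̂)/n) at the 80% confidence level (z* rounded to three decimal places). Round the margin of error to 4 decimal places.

ME = 0.0277

With x = 312 successes in n = 434, p̂ = 0.71889.
SE = √(p̂(1−p̂)/n) = √(0.202085/434) = 0.021579.
The 80% critical value is z* = 1.282.
ME = 1.282·0.021579 = 0.0277.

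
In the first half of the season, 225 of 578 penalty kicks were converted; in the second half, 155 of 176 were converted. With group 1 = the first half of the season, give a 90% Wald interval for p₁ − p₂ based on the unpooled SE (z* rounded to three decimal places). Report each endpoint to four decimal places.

p̂₁ = 225/578 = 0.38927, p̂₂ = 155/176 = 0.88068; p̂₁ − p̂₂ = -0.49141.
SE = √(0.000411314 + 0.000597053) = √0.001008367 = 0.031755.
The 90% critical value is z* = 1.645. Margin = 1.645·0.031755 = 0.05224.
CI: -0.49141 ± 0.05224 = (-0.5436, -0.4392).

(-0.5436, -0.4392)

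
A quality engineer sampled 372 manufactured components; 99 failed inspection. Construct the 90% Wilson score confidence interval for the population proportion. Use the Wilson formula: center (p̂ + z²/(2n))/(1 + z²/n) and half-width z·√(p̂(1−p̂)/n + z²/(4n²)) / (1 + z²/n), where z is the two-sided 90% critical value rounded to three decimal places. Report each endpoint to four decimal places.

(0.2302, 0.3054)

p̂ = 99/372 = 0.26613; z = 1.645, so z² = 2.706025.
1 + z²/n = 1.007274.
Adjusted center: (0.26613 + z²/(2n))/1.007274 = 0.26782.
Radicand: p̂(1−p̂)/n + z²/(4n²) = 0.000525012 + 0.000004889 = 0.000529901.
Half-width = 1.645·√0.000529901/1.007274 = 0.03759.
Interval: 0.26782 ± 0.03759 → (0.2302, 0.3054).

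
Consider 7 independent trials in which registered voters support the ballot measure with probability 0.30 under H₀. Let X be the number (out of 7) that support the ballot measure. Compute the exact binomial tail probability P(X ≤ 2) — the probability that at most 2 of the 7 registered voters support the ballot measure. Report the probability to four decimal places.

P = 0.6471

X is binomial with n = 7 and p = 0.30.
P(X ≤ 2) = C(7,0)·0.30^0·0.70^7 + C(7,1)·0.30^1·0.70^6 + C(7,2)·0.30^2·0.70^5.
= 0.082354 + 0.247063 + 0.317652 = 0.6471.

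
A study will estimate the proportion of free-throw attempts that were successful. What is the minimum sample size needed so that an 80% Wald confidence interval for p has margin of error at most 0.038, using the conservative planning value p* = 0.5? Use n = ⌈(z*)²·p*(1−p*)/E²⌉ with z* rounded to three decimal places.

z* = 1.282 at the 80% level.
p*(1−p*) = 0.50·0.50 = 0.2500.
Required n before rounding: 1.643524 × 0.2500 / 0.038² = 284.544.
⌈284.544⌉ = 285.

n = 285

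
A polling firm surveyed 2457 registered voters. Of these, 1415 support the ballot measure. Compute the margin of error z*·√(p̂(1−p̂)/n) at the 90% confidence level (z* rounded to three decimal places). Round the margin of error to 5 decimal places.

The sample proportion is 1415/2457 = 0.57591.
Standard error of p̂: √(0.244238/2457) = √0.000099405 = 0.009970.
The 90% critical value is z* = 1.645.
Margin of error = z*·SE = 1.645 × 0.009970 = 0.01640.

ME = 0.01640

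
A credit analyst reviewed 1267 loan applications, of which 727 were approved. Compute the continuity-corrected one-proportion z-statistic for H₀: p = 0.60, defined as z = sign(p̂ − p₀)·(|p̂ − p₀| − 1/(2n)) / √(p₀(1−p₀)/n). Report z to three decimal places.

The sample proportion is 727/1267 = 0.57380. p̂ − p₀ = -0.026204.
1/(2n) = 0.000395.
Corrected numerator: |-0.026204| − 0.000395 = 0.025809.
Under H₀, SE = √(p₀(1−p₀)/n) = √(0.60·0.40/1267) = √0.000189424 = 0.013763.
z = −0.025809/0.013763 = -1.875.

z = -1.875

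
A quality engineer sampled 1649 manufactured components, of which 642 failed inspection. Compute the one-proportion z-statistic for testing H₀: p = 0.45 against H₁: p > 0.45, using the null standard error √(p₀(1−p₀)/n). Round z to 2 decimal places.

z = -4.95

p̂ = 642/1649 = 0.38933.
SE₀ = √(0.45·0.55/1649) = 0.012251.
z = (p̂ − p₀)/SE = (0.38933 − 0.45)/0.012251 = -4.95.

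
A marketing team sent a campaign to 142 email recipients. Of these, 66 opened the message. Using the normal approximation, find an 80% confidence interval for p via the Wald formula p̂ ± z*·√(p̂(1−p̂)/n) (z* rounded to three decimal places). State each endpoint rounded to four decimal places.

(0.4111, 0.5184)

The sample proportion is 66/142 = 0.46479.
Standard error of p̂: √(0.248760/142) = √0.001751832 = 0.041855.
The 80% critical value is z* = 1.282.
Margin = 1.282·0.041855 = 0.05366.
Interval: 0.46479 ± 0.05366 → (0.4111, 0.5184).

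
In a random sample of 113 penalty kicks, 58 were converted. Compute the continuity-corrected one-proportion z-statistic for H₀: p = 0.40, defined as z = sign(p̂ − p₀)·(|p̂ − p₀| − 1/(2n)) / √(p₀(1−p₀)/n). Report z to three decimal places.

z = 2.362

Sample proportion p̂ = 58/113 = 0.51327. p̂ − p₀ = 0.113274.
Continuity correction 1/(2n) = 1/226 = 0.004425.
Corrected numerator: |0.113274| − 0.004425 = 0.108849.
Null standard error: √(0.40·0.60/113) = √0.002123894 = 0.046086.
z = (+)0.108849/0.046086 = 2.362.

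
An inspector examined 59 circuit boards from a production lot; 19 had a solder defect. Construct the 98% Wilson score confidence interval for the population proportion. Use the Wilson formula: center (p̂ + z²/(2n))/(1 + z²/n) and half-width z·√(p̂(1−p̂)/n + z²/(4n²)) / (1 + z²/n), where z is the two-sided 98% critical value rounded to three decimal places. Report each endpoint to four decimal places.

(0.2007, 0.4732)

p̂ = 19/59 = 0.32203; z = 2.326, so z² = 5.410276.
Denominator 1 + z²/n = 1 + 5.410276/59 = 1.091700.
Adjusted center: (0.32203 + z²/(2n))/1.091700 = 0.33698.
Radicand: p̂(1−p̂)/n + z²/(4n²) = 0.003700476 + 0.000388558 = 0.004089034.
Half-width = z·√(radicand)/denom = 2.326·0.063946/1.091700 = 0.13624.
CI: 0.33698 ± 0.13624 = (0.2007, 0.4732).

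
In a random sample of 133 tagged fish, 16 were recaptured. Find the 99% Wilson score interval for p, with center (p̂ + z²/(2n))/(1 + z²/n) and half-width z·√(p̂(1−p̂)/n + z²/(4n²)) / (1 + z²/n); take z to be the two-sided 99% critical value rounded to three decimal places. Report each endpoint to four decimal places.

(0.0652, 0.2115)

p̂ = 16/133 = 0.12030; z = 2.576, so z² = 6.635776.
Denominator 1 + z²/n = 1 + 6.635776/133 = 1.049893.
Adjusted center: (0.12030 + z²/(2n))/1.049893 = 0.13834.
Radicand: p̂(1−p̂)/n + z²/(4n²) = 0.000795703 + 0.000093784 = 0.000889487.
Half-width = z·√(radicand)/denom = 2.576·0.029824/1.049893 = 0.07318.
CI: 0.13834 ± 0.07318 = (0.0652, 0.2115).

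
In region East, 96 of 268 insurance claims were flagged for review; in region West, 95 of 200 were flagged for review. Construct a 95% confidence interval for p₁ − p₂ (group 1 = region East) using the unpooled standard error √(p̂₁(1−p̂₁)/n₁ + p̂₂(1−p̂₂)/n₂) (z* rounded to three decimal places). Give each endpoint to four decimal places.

(-0.2067, -0.0269)

p̂₁ = 0.35821, p̂₂ = 0.47500, so the observed difference is -0.11679.
Unpooled SE = √(p̂₁(1−p̂₁)/n₁ + p̂₂(1−p̂₂)/n₂) = √(0.000857818 + 0.001246875) = 0.045877.
z* = 1.960 at the 95% level. Margin = 1.960·0.045877 = 0.08992.
Interval: -0.11679 ± 0.08992 → (-0.2067, -0.0269).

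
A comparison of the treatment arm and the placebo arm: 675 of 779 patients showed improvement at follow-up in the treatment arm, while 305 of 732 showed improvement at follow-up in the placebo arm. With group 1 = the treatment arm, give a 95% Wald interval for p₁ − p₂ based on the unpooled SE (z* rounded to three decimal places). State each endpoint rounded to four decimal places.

p̂₁ = 675/779 = 0.86650, p̂₂ = 305/732 = 0.41667; p̂₁ − p̂₂ = 0.44983.
Unpooled SE = √(p̂₁(1−p̂₁)/n₁ + p̂₂(1−p̂₂)/n₂) = √(0.000148499 + 0.000332043) = 0.021921.
The 95% critical value is z* = 1.960. Margin = 1.960·0.021921 = 0.04297.
Interval: 0.44983 ± 0.04297 → (0.4069, 0.4928).

(0.4069, 0.4928)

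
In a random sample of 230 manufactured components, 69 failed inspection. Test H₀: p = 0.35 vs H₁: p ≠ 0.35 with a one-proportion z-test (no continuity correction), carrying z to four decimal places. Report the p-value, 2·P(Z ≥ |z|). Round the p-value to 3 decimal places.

p-value = 0.112

With x = 69 successes in n = 230, p̂ = 0.30000.
Null standard error: √(0.35·0.65/230) = √0.000989130 = 0.031450.
Test statistic (full precision, shown to 4 dp): z = (69/230 − 0.35)/SE₀ ≈ -1.5898.
From the standard normal, 2·P(Z ≥ |z|) = 0.112.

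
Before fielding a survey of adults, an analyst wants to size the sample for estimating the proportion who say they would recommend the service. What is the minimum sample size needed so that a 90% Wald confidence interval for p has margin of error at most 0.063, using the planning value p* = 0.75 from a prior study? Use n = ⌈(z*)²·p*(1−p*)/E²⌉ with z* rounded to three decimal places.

z* = 1.645 at the 90% level.
p*(1−p*) = 0.75·0.25 = 0.1875.
(z*)²·p*(1−p*)/E² = 2.706025·0.1875/0.003969 = 127.836.
⌈127.836⌉ = 128.

n = 128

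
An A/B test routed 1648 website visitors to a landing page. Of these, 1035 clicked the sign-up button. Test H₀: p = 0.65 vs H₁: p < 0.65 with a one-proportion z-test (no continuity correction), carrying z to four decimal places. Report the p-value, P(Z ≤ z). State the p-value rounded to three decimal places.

Sample proportion p̂ = 1035/1648 = 0.62803.
Under H₀, SE = √(p₀(1−p₀)/n) = √(0.65·0.35/1648) = √0.000138046 = 0.011749.
z = (p̂ − p₀)/SE = (1035/1648 − 0.65)/0.011749 ≈ -1.8696.
From the standard normal, P(Z ≤ z) = 0.031.

p-value = 0.031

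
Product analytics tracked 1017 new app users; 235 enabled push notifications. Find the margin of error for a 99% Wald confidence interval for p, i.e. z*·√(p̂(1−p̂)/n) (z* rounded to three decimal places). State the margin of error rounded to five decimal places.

The sample proportion is 235/1017 = 0.23107.
Standard error of p̂: √(0.177678/1017) = √0.000174708 = 0.013218.
z* = 2.576 at the 99% level.
So ME = 0.03405.

ME = 0.03405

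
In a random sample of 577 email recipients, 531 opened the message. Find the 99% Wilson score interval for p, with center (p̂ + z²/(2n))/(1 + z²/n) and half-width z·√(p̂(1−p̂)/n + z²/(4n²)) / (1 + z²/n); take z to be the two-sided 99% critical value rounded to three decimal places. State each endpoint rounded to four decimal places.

(0.8862, 0.9448)

p̂ = 531/577 = 0.92028; z = 2.576, so z² = 6.635776.
1 + z²/n = 1.011500.
Adjusted center: (0.92028 + z²/(2n))/1.011500 = 0.91550.
Radicand: p̂(1−p̂)/n + z²/(4n²) = 0.000127153 + 0.000004983 = 0.000132136.
Half-width = 2.576·√0.000132136/1.011500 = 0.02927.
Interval: 0.91550 ± 0.02927 → (0.8862, 0.9448).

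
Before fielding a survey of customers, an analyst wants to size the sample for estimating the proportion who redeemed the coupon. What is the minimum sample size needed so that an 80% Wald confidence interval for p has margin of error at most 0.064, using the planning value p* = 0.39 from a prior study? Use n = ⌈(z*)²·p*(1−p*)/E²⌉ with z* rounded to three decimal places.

n = 96

z* = 1.282 at the 80% level.
p*(1−p*) = 0.2379.
(z*)²·p*(1−p*)/E² = 1.643524·0.2379/0.004096 = 95.458.
⌈95.458⌉ = 96.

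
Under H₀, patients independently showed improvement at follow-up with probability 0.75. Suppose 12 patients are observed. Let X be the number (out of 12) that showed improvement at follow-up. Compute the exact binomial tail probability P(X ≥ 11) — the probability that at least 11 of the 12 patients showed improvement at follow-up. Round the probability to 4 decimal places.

P = 0.1584

X ~ Binomial(n=12, p=0.75).
P(X ≥ 11) = C(12,11)·0.75^11·0.25^1 + C(12,12)·0.75^12·0.25^0.
= 0.126705 + 0.031676 = 0.1584.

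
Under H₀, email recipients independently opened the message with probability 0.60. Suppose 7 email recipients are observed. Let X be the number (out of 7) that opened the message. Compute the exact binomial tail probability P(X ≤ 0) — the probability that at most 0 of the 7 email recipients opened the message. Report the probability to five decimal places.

X ~ Binomial(n=7, p=0.60).
P(X ≤ 0) = C(7,0)·0.60^0·0.40^7.
= 0.001638 = 0.00164.

P = 0.00164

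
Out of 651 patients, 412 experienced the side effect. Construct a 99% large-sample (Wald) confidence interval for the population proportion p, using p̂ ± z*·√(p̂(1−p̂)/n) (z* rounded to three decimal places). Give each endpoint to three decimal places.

(0.584, 0.682)

p̂ = 412/651 = 0.63287.
Standard error of p̂: √(0.232345/651) = √0.000356905 = 0.018892.
z* = 2.576 at the 99% level.
Margin of error: 2.576 × 0.018892 = 0.04867.
Interval: 0.63287 ± 0.04867 → (0.584, 0.682).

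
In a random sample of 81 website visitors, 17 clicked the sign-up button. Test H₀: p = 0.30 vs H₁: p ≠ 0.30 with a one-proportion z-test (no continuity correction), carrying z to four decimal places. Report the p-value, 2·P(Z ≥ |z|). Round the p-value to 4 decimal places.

The sample proportion is 17/81 = 0.20988.
Null standard error: √(0.30·0.70/81) = √0.002592593 = 0.050918.
Test statistic (full precision, shown to 4 dp): z = (17/81 − 0.30)/SE₀ ≈ -1.7700.
From the standard normal, 2·P(Z ≥ |z|) = 0.0767.

p-value = 0.0767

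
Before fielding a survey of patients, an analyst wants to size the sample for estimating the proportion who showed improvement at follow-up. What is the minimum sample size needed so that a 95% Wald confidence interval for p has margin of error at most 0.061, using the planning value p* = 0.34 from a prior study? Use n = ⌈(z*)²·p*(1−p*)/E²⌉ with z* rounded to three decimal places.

n = 232

The 95% critical value is z* = 1.960.
p*(1−p*) = 0.2244.
Required n before rounding: 3.841600 × 0.2244 / 0.061² = 231.673.
⌈231.673⌉ = 232.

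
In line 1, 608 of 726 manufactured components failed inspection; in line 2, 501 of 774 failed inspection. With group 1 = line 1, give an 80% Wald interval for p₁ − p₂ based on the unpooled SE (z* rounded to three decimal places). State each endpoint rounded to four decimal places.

(0.1620, 0.2183)

p̂₁ = 608/726 = 0.83747, p̂₂ = 501/774 = 0.64729; p̂₁ − p̂₂ = 0.19018.
SE = √(0.000187489 + 0.000294970) = √0.000482459 = 0.021965.
z* = 1.282 at the 80% level. Margin of error = 0.02816.
Interval: 0.19018 ± 0.02816 → (0.1620, 0.2183).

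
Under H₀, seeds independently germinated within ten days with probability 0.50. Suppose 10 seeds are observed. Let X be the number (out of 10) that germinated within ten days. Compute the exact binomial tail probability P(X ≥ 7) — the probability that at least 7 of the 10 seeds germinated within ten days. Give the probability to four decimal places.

P = 0.1719

X ~ Binomial(n=10, p=0.50).
P(X ≥ 7) = C(10,7)·0.50^7·0.50^3 + C(10,8)·0.50^8·0.50^2 + C(10,9)·0.50^9·0.50^1 + C(10,10)·0.50^10·0.50^0.
= 0.117188 + 0.043945 + 0.009766 + 0.000977 = 0.1719.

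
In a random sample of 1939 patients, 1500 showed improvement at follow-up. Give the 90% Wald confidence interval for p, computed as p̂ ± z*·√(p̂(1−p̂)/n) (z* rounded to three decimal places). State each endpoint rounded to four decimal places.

(0.7580, 0.7892)

Sample proportion p̂ = 1500/1939 = 0.77359.
SE = √(p̂(1−p̂)/n) = √(0.175146/1939) = 0.009504.
For 90% confidence, z* = 1.645.
Margin = 1.645·0.009504 = 0.01563.
Interval: 0.77359 ± 0.01563 → (0.7580, 0.7892).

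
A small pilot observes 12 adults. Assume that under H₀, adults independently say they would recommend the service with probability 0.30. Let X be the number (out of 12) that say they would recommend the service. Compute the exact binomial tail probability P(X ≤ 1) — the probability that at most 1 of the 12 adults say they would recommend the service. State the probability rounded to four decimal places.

P = 0.0850

X is binomial with n = 12 and p = 0.30.
P(X ≤ 1) = C(12,0)·0.30^0·0.70^12 + C(12,1)·0.30^1·0.70^11.
= 0.013841 + 0.071184 = 0.0850.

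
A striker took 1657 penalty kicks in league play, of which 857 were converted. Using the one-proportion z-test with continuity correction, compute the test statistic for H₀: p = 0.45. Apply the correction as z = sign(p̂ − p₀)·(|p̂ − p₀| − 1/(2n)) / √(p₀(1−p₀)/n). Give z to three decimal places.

z = 5.474

With x = 857 successes in n = 1657, p̂ = 0.51720. p̂ − p₀ = 0.067200.
1/(2n) = 0.000302.
Corrected numerator: |0.067200| − 0.000302 = 0.066898.
SE₀ = √(0.45·0.55/1657) = 0.012222.
z = (+)0.066898/0.012222 = 5.474.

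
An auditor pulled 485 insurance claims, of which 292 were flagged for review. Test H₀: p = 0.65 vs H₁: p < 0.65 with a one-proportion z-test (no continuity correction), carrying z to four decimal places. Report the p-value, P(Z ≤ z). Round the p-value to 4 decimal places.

p-value = 0.0134

With x = 292 successes in n = 485, p̂ = 0.60206.
Null standard error: √(0.65·0.35/485) = √0.000469072 = 0.021658.
z = (p̂ − p₀)/SE = (292/485 − 0.65)/0.021658 ≈ -2.2134.
p-value = P(Z ≤ z) with z = -2.2134 → 0.0134.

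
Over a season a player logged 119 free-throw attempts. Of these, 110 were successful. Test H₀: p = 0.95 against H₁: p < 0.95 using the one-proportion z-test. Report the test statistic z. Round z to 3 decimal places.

z = -1.283

The sample proportion is 110/119 = 0.92437.
SE₀ = √(0.95·0.05/119) = 0.019979.
z = (p̂ − p₀)/SE = (0.92437 − 0.95)/0.019979 = -1.283.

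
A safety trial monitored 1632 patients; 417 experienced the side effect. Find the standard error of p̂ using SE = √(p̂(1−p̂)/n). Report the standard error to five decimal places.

SE = 0.01080

With x = 417 successes in n = 1632, p̂ = 0.25551.
p̂(1−p̂) = 0.190225.
SE = √(0.190225/1632) = 0.01080.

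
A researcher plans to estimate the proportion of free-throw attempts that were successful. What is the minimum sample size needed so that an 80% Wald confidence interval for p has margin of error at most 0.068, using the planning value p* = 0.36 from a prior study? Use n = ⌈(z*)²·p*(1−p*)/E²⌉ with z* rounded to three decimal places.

n = 82

For 80% confidence, z* = 1.282.
p*(1−p*) = 0.2304.
Required n before rounding: 1.643524 × 0.2304 / 0.068² = 81.892.
Rounding up, n = 82.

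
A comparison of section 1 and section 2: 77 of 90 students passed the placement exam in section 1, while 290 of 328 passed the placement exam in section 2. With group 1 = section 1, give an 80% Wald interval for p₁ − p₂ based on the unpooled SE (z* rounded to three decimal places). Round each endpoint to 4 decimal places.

p̂₁ = 0.85556, p̂₂ = 0.88415, so the observed difference is -0.02859.
SE = √(0.001373114 + 0.000312291) = √0.001685405 = 0.041054.
The 80% critical value is z* = 1.282. Margin of error = 0.05263.
So the interval runs from -0.0812 to 0.0240.

(-0.0812, 0.0240)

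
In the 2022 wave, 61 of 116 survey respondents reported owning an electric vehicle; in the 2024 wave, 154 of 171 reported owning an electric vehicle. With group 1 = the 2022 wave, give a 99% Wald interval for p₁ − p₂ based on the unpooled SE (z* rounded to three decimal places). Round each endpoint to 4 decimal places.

p̂₁ = 0.52586, p̂₂ = 0.90058, so the observed difference is -0.37472.
SE = √(0.002149406 + 0.000523578) = √0.002672984 = 0.051701.
The 99% critical value is z* = 2.576. Margin = 2.576·0.051701 = 0.13318.
CI: -0.37472 ± 0.13318 = (-0.5079, -0.2415).

(-0.5079, -0.2415)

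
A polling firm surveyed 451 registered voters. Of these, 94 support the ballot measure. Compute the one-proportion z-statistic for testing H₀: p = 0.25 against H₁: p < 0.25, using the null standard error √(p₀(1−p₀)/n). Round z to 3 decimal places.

z = -2.039

p̂ = 94/451 = 0.20843.
SE₀ = √(0.25·0.75/451) = 0.020390.
z = (0.20843 − 0.25)/0.020390 = -0.04157/0.020390 = -2.039.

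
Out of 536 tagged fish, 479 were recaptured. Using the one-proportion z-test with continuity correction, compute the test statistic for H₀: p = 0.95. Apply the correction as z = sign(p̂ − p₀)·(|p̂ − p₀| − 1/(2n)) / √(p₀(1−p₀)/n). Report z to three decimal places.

z = -5.886

Sample proportion p̂ = 479/536 = 0.89366. p̂ − p₀ = -0.056343.
Continuity correction 1/(2n) = 1/1072 = 0.000933.
Corrected numerator: |-0.056343| − 0.000933 = 0.055410.
Under H₀, SE = √(p₀(1−p₀)/n) = √(0.95·0.05/536) = √0.000088619 = 0.009414.
z = −0.055410/0.009414 = -5.886.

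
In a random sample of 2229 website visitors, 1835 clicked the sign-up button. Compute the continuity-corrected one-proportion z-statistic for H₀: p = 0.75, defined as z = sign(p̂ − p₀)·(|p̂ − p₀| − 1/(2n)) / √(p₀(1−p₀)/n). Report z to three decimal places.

z = 7.961

Sample proportion p̂ = 1835/2229 = 0.82324. p̂ − p₀ = 0.073239.
Continuity correction 1/(2n) = 1/4458 = 0.000224.
Corrected numerator: |0.073239| − 0.000224 = 0.073015.
Null standard error: √(0.75·0.25/2229) = √0.000084118 = 0.009172.
z = (+)0.073015/0.009172 = 7.961.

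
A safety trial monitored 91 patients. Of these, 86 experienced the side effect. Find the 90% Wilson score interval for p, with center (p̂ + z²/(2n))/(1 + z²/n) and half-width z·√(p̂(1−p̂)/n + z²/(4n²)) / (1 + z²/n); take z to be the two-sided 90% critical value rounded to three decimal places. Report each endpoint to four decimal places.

(0.8914, 0.9730)

Here p̂ = 86/91 = 0.94505 and z = 1.645 (z² = 2.706025).
Denominator 1 + z²/n = 1 + 2.706025/91 = 1.029737.
Center = (0.94505 + 0.014868)/1.029737 = 0.93220.
Radicand: p̂(1−p̂)/n + z²/(4n²) = 0.000570616 + 0.000081694 = 0.000652310.
Half-width = 1.645·√0.000652310/1.029737 = 0.04080.
Interval: 0.93220 ± 0.04080 → (0.8914, 0.9730).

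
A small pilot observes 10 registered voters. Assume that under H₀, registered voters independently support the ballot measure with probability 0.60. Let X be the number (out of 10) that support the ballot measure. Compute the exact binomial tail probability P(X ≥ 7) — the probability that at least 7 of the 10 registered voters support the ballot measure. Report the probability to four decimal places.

P = 0.3823

X is binomial with n = 10 and p = 0.60.
P(X ≥ 7) = C(10,7)·0.60^7·0.40^3 + C(10,8)·0.60^8·0.40^2 + C(10,9)·0.60^9·0.40^1 + C(10,10)·0.60^10·0.40^0.
= 0.214991 + 0.120932 + 0.040311 + 0.006047 = 0.3823.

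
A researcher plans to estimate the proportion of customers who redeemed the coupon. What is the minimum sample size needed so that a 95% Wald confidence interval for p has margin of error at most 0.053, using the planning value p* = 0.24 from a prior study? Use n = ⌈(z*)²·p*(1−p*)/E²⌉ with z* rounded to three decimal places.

n = 250

For 95% confidence, z* = 1.960.
p*(1−p*) = 0.24·0.76 = 0.1824.
(z*)²·p*(1−p*)/E² = 3.841600·0.1824/0.002809 = 249.451.
⌈249.451⌉ = 250.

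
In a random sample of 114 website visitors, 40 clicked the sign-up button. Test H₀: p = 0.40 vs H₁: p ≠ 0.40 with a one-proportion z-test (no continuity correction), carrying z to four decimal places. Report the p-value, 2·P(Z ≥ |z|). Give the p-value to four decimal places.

Sample proportion p̂ = 40/114 = 0.35088.
Null standard error: √(0.40·0.60/114) = √0.002105263 = 0.045883.
Test statistic (full precision, shown to 4 dp): z = (40/114 − 0.40)/SE₀ ≈ -1.0706.
p-value = 2·P(Z ≥ |z|) with z = -1.0706 → 0.2843.

p-value = 0.2843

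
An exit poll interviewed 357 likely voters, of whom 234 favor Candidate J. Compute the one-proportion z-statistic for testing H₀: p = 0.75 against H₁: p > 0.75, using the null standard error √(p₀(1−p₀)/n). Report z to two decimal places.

The sample proportion is 234/357 = 0.65546.
SE₀ = √(0.75·0.25/357) = 0.022917.
Test statistic: z = -0.09454/0.022917 = -4.13.

z = -4.13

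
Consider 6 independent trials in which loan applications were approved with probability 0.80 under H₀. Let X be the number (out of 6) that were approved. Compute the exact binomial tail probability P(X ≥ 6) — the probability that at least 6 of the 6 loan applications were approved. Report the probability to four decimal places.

P = 0.2621

X is binomial with n = 6 and p = 0.80.
P(X ≥ 6) = C(6,6)·0.80^6·0.20^0.
= 0.262144 = 0.2621.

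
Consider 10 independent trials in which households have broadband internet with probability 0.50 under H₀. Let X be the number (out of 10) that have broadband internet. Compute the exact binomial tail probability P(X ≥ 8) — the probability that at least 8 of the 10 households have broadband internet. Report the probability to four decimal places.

X is binomial with n = 10 and p = 0.50.
P(X ≥ 8) = C(10,8)·0.50^8·0.50^2 + C(10,9)·0.50^9·0.50^1 + C(10,10)·0.50^10·0.50^0.
= 0.043945 + 0.009766 + 0.000977 = 0.0547.

P = 0.0547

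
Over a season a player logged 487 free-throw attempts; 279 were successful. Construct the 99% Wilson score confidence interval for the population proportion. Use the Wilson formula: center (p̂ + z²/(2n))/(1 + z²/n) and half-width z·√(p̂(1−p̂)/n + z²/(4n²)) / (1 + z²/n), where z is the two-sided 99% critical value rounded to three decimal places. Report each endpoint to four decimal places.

(0.5146, 0.6293)

p̂ = 279/487 = 0.57290; z = 2.576, so z² = 6.635776.
1 + z²/n = 1.013626.
Center = (0.57290 + 0.006813)/1.013626 = 0.57192.
Radicand: p̂(1−p̂)/n + z²/(4n²) = 0.000502436 + 0.000006995 = 0.000509431.
Half-width = 2.576·√0.000509431/1.013626 = 0.05736.
So the interval runs from 0.5146 to 0.6293.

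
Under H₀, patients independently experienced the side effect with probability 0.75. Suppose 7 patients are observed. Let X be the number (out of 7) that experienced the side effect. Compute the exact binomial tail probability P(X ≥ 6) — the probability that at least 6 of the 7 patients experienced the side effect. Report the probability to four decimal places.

X is binomial with n = 7 and p = 0.75.
P(X ≥ 6) = C(7,6)·0.75^6·0.25^1 + C(7,7)·0.75^7·0.25^0.
= 0.311462 + 0.133484 = 0.4449.

P = 0.4449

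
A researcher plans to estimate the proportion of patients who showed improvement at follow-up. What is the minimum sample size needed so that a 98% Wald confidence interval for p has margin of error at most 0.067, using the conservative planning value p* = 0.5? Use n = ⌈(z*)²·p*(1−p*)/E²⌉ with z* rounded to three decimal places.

The 98% critical value is z* = 2.326.
p*(1−p*) = 0.2500.
(z*)²·p*(1−p*)/E² = 5.410276·0.2500/0.004489 = 301.307.
⌈301.307⌉ = 302.

n = 302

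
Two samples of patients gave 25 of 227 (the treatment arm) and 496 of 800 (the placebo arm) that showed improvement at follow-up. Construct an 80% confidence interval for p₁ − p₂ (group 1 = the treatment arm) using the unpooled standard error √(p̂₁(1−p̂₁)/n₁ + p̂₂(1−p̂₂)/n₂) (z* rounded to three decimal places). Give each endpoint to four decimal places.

p̂₁ = 0.11013, p̂₂ = 0.62000, so the observed difference is -0.50987.
Unpooled SE = √(p̂₁(1−p̂₁)/n₁ + p̂₂(1−p̂₂)/n₂) = √(0.000431732 + 0.000294500) = 0.026949.
The 80% critical value is z* = 1.282. Margin = 1.282·0.026949 = 0.03455.
Interval: -0.50987 ± 0.03455 → (-0.5444, -0.4753).

(-0.5444, -0.4753)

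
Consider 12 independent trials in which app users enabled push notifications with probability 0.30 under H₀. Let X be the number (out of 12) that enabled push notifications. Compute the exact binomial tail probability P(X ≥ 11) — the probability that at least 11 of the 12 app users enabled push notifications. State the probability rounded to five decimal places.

X is binomial with n = 12 and p = 0.30.
P(X ≥ 11) = C(12,11)·0.30^11·0.70^1 + C(12,12)·0.30^12·0.70^0.
= 0.000015 + 0.000001 = 0.00002.

P = 0.00002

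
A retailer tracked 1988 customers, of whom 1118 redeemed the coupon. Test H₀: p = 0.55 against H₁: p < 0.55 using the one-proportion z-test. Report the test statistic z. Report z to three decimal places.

The sample proportion is 1118/1988 = 0.56237.
SE₀ = √(0.55·0.45/1988) = 0.011158.
z = (0.56237 − 0.55)/0.011158 = 0.01237/0.011158 = 1.109.

z = 1.109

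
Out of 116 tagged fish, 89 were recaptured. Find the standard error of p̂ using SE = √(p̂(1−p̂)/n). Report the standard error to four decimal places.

The sample proportion is 89/116 = 0.76724.
p̂(1−p̂) = 0.178583.
SE = √(0.178583/116) = 0.0392.

SE = 0.0392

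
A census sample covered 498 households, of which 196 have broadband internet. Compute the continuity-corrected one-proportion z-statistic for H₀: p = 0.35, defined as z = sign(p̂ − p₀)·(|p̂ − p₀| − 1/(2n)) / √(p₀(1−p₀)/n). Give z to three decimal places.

z = 1.992

p̂ = 196/498 = 0.39357. p̂ − p₀ = 0.043574.
Continuity correction 1/(2n) = 1/996 = 0.001004.
Corrected numerator: |0.043574| − 0.001004 = 0.042570.
Null standard error: √(0.35·0.65/498) = √0.000456827 = 0.021374.
z = (+)0.042570/0.021374 = 1.992.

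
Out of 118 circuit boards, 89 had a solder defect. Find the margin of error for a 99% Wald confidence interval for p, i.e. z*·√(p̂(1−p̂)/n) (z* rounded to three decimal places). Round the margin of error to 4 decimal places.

Sample proportion p̂ = 89/118 = 0.75424.
Standard error of p̂: √(0.185363/118) = √0.001570876 = 0.039634.
For 99% confidence, z* = 2.576.
ME = 2.576·0.039634 = 0.1021.

ME = 0.1021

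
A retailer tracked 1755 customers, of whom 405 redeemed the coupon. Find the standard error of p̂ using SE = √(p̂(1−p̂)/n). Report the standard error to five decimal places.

SE = 0.01006

With x = 405 successes in n = 1755, p̂ = 0.23077.
p̂(1−p̂) = 0.23077·0.76923 = 0.177515.
SE = √(0.177515/1755) = √0.000101148 = 0.01006.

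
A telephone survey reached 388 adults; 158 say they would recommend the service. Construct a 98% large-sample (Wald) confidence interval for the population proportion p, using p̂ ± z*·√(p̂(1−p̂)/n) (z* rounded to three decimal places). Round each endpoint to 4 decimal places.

With x = 158 successes in n = 388, p̂ = 0.40722.
Standard error of p̂: √(0.241391/388) = √0.000622142 = 0.024943.
For 98% confidence, z* = 2.326.
Margin of error: 2.326 × 0.024943 = 0.05802.
Interval: 0.40722 ± 0.05802 → (0.3492, 0.4652).

(0.3492, 0.4652)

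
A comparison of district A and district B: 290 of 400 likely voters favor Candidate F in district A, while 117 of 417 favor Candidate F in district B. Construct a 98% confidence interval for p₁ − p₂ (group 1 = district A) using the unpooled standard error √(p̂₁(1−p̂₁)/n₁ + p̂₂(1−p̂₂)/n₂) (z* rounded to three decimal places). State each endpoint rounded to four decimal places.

(0.3715, 0.5173)

p̂₁ = 290/400 = 0.72500, p̂₂ = 117/417 = 0.28058; p̂₁ − p̂₂ = 0.44442.
Unpooled SE = √(p̂₁(1−p̂₁)/n₁ + p̂₂(1−p̂₂)/n₂) = √(0.000498437 + 0.000484060) = 0.031345.
z* = 2.326 at the 98% level. Margin of error = 0.07291.
So the interval runs from 0.3715 to 0.5173.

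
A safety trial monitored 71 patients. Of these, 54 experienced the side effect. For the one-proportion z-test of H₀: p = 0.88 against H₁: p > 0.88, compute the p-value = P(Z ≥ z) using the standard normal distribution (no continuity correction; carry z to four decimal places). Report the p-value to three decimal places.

p-value = 0.999

p̂ = 54/71 = 0.76056.
Null standard error: √(0.88·0.12/71) = √0.001487324 = 0.038566.
z = (p̂ − p₀)/SE = (54/71 − 0.88)/0.038566 ≈ -3.0970.
p-value = P(Z ≥ z) with z = -3.0970 → 0.999.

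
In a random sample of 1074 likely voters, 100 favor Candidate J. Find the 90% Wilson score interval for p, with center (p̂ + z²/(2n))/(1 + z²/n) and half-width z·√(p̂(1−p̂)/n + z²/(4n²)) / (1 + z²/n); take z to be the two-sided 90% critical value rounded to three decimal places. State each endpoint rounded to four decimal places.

(0.0795, 0.1087)

p̂ = 100/1074 = 0.09311; z = 1.645, so z² = 2.706025.
1 + z²/n = 1.002520.
Center = (0.09311 + 0.001260)/1.002520 = 0.09413.
Radicand: p̂(1−p̂)/n + z²/(4n²) = 0.000078622 + 0.000000586 = 0.000079208.
Half-width = z·√(radicand)/denom = 1.645·0.008900/1.002520 = 0.01460.
Interval: 0.09413 ± 0.01460 → (0.0795, 0.1087).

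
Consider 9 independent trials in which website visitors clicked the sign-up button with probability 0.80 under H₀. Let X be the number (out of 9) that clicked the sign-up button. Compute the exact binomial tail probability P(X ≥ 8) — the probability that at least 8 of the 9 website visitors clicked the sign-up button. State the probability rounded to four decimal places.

P = 0.4362

X ~ Binomial(n=9, p=0.80).
P(X ≥ 8) = C(9,8)·0.80^8·0.20^1 + C(9,9)·0.80^9·0.20^0.
= 0.301990 + 0.134218 = 0.4362.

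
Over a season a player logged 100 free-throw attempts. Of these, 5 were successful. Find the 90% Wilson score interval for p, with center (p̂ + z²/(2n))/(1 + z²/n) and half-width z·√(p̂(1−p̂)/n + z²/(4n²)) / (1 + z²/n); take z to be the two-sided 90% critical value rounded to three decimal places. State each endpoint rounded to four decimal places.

(0.0245, 0.0992)

p̂ = 5/100 = 0.05000; z = 1.645, so z² = 2.706025.
1 + z²/n = 1.027060.
Center = (0.05000 + 0.013530)/1.027060 = 0.06186.
Radicand: p̂(1−p̂)/n + z²/(4n²) = 0.000475000 + 0.000067651 = 0.000542651.
Half-width = 1.645·√0.000542651/1.027060 = 0.03731.
CI: 0.06186 ± 0.03731 = (0.0245, 0.0992).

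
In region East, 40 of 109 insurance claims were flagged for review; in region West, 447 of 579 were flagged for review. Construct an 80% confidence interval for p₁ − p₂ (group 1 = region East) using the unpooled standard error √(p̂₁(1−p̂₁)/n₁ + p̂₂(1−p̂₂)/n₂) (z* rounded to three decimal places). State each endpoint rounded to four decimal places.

(-0.4683, -0.3418)

p̂₁ = 0.36697, p̂₂ = 0.77202, so the observed difference is -0.40505.
SE = √(0.002131226 + 0.000303981) = √0.002435207 = 0.049348.
z* = 1.282 at the 80% level. Margin of error = 0.06326.
CI: -0.40505 ± 0.06326 = (-0.4683, -0.3418).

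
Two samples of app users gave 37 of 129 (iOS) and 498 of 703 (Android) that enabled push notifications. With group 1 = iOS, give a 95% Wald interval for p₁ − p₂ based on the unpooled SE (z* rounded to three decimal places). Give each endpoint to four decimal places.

(-0.5065, -0.3366)

p̂₁ = 37/129 = 0.28682, p̂₂ = 498/703 = 0.70839; p̂₁ − p̂₂ = -0.42157.
Unpooled SE = √(p̂₁(1−p̂₁)/n₁ + p̂₂(1−p̂₂)/n₂) = √(0.001585698 + 0.000293844) = 0.043354.
The 95% critical value is z* = 1.960. Margin of error = 0.08497.
CI: -0.42157 ± 0.08497 = (-0.5065, -0.3366).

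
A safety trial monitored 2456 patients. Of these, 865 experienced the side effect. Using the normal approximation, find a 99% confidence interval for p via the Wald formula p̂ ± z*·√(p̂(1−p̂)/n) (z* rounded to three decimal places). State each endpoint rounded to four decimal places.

With x = 865 successes in n = 2456, p̂ = 0.35220.
SE = √(p̂(1−p̂)/n) = √(0.228155/2456) = 0.009638.
z* = 2.576 at the 99% level.
Margin = 2.576·0.009638 = 0.02483.
So the interval runs from 0.3274 to 0.3770.

(0.3274, 0.3770)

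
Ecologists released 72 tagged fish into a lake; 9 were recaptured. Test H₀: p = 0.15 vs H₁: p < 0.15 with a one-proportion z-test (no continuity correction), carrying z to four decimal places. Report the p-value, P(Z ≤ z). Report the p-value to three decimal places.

Sample proportion p̂ = 9/72 = 0.12500.
Null standard error: √(0.15·0.85/72) = √0.001770833 = 0.042081.
z = (p̂ − p₀)/SE = (9/72 − 0.15)/0.042081 ≈ -0.5941.
From the standard normal, P(Z ≤ z) = 0.276.

p-value = 0.276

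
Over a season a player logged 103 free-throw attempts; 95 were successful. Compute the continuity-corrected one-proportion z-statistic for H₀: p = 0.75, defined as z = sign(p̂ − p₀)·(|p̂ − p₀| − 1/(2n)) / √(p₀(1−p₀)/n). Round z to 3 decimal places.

The sample proportion is 95/103 = 0.92233. p̂ − p₀ = 0.172330.
1/(2n) = 0.004854.
Corrected numerator: |0.172330| − 0.004854 = 0.167476.
Null standard error: √(0.75·0.25/103) = √0.001820388 = 0.042666.
z = (+)0.167476/0.042666 = 3.925.

z = 3.925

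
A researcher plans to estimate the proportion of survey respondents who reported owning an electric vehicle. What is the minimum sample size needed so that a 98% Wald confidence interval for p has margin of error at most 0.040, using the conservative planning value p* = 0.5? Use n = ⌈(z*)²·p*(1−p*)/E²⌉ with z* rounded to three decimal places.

n = 846

The 98% critical value is z* = 2.326.
p*(1−p*) = 0.2500.
(z*)²·p*(1−p*)/E² = 5.410276·0.2500/0.001600 = 845.356.
Rounding up, n = 846.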